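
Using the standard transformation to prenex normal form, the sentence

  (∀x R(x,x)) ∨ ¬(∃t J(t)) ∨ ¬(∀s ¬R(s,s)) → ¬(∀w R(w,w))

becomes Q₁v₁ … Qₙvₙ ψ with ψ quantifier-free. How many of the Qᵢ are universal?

1

Eliminate → and ↔ using ¬ and ∨.
  ¬((∀x R(x,x)) ∨ ¬(∃t J(t)) ∨ ¬(∀s ¬R(s,s))) ∨ ¬(∀w R(w,w))
Drive negations inward (¬∀x A ≡ ∃x ¬A, ¬∃x A ≡ ∀x ¬A, De Morgan for ∧/∨):
  (∃x ¬R(x,x)) ∧ (∃t J(t)) ∧ (∀s ¬R(s,s)) ∨ (∃w ¬R(w,w))
All bound variables are already distinct, so no renaming is needed.
Pull the quantifiers to the front (each side's bound variable is not free in the other side):
  ∃x ∃t ∀s ∃w (¬R(x,x) ∧ J(t) ∧ ¬R(s,s) ∨ ¬R(w,w))
The prefix is ∃x ∃t ∀s ∃w: 1 universal, 3 existential.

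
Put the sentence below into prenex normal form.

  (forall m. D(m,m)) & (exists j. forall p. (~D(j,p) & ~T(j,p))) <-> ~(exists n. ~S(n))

Eliminate → and ↔ using ¬ and ∨; A ↔ B as (¬A ∨ B) ∧ (¬B ∨ A).
  (~((forall m. D(m,m)) & (exists j. forall p. (~D(j,p) & ~T(j,p)))) | ~(exists n. ~S(n))) & (~~(exists n. ~S(n)) | (forall m. D(m,m)) & (exists j. forall p. (~D(j,p) & ~T(j,p))))
Push ¬ through the quantifiers and connectives to reach negation normal form:
  ((exists m. ~D(m,m)) | (forall j. exists p. (D(j,p) | T(j,p))) | (forall n. S(n))) & ((exists n. ~S(n)) | (forall m. D(m,m)) & (exists j. forall p. (~D(j,p) & ~T(j,p))))
Give each quantifier a distinct variable: n↦y, m↦x, j↦u, p↦x1.
  ((exists m. ~D(m,m)) | (forall j. exists p. (D(j,p) | T(j,p))) | (forall n. S(n))) & ((exists y. ~S(y)) | (forall x. D(x,x)) & (exists u. forall x1. (~D(u,x1) & ~T(u,x1))))
Pull the quantifiers to the front (each side's bound variable is not free in the other side):
  exists m. forall j. exists p. forall n. exists y. forall x. exists u. forall x1. ((~D(m,m) | D(j,p) | T(j,p) | S(n)) & (~S(y) | D(x,x) & ~D(u,x1) & ~T(u,x1)))

exists m. forall j. exists p. forall n. exists y. forall x. exists u. forall x1. ((~D(m,m) | D(j,p) | T(j,p) | S(n)) & (~S(y) | D(x,x) & ~D(u,x1) & ~T(u,x1)))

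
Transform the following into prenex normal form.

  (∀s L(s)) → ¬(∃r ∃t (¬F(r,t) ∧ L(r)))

Rewrite implications/biconditionals: A → B as ¬A ∨ B.
  ¬(∀s L(s)) ∨ ¬(∃r ∃t (¬F(r,t) ∧ L(r)))
Move each ¬ inward, flipping quantifiers it crosses:
  (∃s ¬L(s)) ∨ (∀r ∀t (F(r,t) ∨ ¬L(r)))
All bound variables are already distinct, so no renaming is needed.
Finally move all quantifiers to the prefix:
  ∃s ∀r ∀t (¬L(s) ∨ F(r,t) ∨ ¬L(r))

∃s ∀r ∀t (¬L(s) ∨ F(r,t) ∨ ¬L(r))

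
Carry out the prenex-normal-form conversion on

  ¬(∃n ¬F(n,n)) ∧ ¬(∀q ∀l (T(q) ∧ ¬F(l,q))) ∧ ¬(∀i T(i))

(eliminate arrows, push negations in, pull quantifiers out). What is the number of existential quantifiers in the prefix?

Drive negations inward (¬∀x A ≡ ∃x ¬A, ¬∃x A ≡ ∀x ¬A, De Morgan for ∧/∨):
  (∀n F(n,n)) ∧ (∃q ∃l (¬T(q) ∨ F(l,q))) ∧ (∃i ¬T(i))
All bound variables are already distinct, so no renaming is needed.
Pull the quantifiers to the front (each side's bound variable is not free in the other side):
  ∀n ∃q ∃l ∃i (F(n,n) ∧ (¬T(q) ∨ F(l,q)) ∧ ¬T(i))
The prefix is ∀n ∃q ∃l ∃i: 1 universal, 3 existential.

3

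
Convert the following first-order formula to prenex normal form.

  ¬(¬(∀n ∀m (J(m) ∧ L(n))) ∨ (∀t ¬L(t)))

∀n ∀m ∃t (J(m) ∧ L(n) ∧ L(t))

Drive negations inward (¬∀x A ≡ ∃x ¬A, ¬∃x A ≡ ∀x ¬A, De Morgan for ∧/∨):
  (∀n ∀m (J(m) ∧ L(n))) ∧ (∃t L(t))
Pull the quantifiers to the front (each side's bound variable is not free in the other side):
  ∀n ∀m ∃t (J(m) ∧ L(n) ∧ L(t))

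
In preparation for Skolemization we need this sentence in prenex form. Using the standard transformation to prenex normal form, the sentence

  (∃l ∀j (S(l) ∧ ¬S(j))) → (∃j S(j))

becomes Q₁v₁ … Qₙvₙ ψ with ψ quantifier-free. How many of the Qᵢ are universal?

1

First replace A → B with ¬A ∨ B.
  ¬(∃l ∀j (S(l) ∧ ¬S(j))) ∨ (∃j S(j))
Push ¬ through the quantifiers and connectives to reach negation normal form:
  (∀l ∃j (¬S(l) ∨ S(j))) ∨ (∃j S(j))
Give each quantifier a distinct variable: j↦v.
  (∀l ∃j (¬S(l) ∨ S(j))) ∨ (∃v S(v))
Pull the quantifiers to the front (each side's bound variable is not free in the other side):
  ∀l ∃j ∃v (¬S(l) ∨ S(j) ∨ S(v))
The prefix is ∀l ∃j ∃v: 1 universal, 2 existential.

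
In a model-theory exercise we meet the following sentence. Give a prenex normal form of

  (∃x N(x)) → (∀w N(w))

Eliminate → and ↔ using ¬ and ∨.
  ¬(∃x N(x)) ∨ (∀w N(w))
Move each ¬ inward, flipping quantifiers it crosses:
  (∀x ¬N(x)) ∨ (∀w N(w))
All bound variables are already distinct, so no renaming is needed.
Pull the quantifiers to the front (each side's bound variable is not free in the other side):
  ∀x ∀w (¬N(x) ∨ N(w))

∀x ∀w (¬N(x) ∨ N(w))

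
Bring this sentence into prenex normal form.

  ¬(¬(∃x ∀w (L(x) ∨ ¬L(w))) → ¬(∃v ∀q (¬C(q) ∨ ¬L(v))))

∀x ∃w ∃v ∀q (¬L(x) ∧ L(w) ∧ (¬C(q) ∨ ¬L(v)))

First replace A → B with ¬A ∨ B.
  ¬(¬¬(∃x ∀w (L(x) ∨ ¬L(w))) ∨ ¬(∃v ∀q (¬C(q) ∨ ¬L(v))))
Move each ¬ inward, flipping quantifiers it crosses:
  (∀x ∃w (¬L(x) ∧ L(w))) ∧ (∃v ∀q (¬C(q) ∨ ¬L(v)))
All bound variables are already distinct, so no renaming is needed.
Pull the quantifiers to the front (each side's bound variable is not free in the other side):
  ∀x ∃w ∃v ∀q (¬L(x) ∧ L(w) ∧ (¬C(q) ∨ ¬L(v)))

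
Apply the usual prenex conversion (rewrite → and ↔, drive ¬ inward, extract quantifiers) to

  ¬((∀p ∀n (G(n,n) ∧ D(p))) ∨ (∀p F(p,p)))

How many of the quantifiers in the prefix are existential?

Drive negations inward (¬∀x A ≡ ∃x ¬A, ¬∃x A ≡ ∀x ¬A, De Morgan for ∧/∨):
  (∃p ∃n (¬G(n,n) ∨ ¬D(p))) ∧ (∃p ¬F(p,p))
Give each quantifier a distinct variable: p↦x1.
  (∃p ∃n (¬G(n,n) ∨ ¬D(p))) ∧ (∃x1 ¬F(x1,x1))
Pull the quantifiers to the front (each side's bound variable is not free in the other side):
  ∃p ∃n ∃x1 ((¬G(n,n) ∨ ¬D(p)) ∧ ¬F(x1,x1))
The prefix is ∃p ∃n ∃x1: 0 universal, 3 existential.

3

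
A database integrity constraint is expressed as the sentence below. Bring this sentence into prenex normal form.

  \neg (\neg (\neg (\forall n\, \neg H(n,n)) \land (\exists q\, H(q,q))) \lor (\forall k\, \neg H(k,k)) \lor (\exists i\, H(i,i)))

Move each ¬ inward, flipping quantifiers it crosses:
  (\exists n\, H(n,n)) \land (\exists q\, H(q,q)) \land (\exists k\, H(k,k)) \land (\forall i\, \neg H(i,i))
All bound variables are already distinct, so no renaming is needed.
Extract every quantifier outward, since the variables are now distinct and don't occur free across branches:
  \exists n\, \exists q\, \exists k\, \forall i\, (H(n,n) \land H(q,q) \land H(k,k) \land \neg H(i,i))

\exists n\, \exists q\, \exists k\, \forall i\, (H(n,n) \land H(q,q) \land H(k,k) \land \neg H(i,i))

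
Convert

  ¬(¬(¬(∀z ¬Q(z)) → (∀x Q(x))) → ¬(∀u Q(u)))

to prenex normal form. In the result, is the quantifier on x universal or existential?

First replace A → B with ¬A ∨ B.
  ¬(¬¬(¬¬(∀z ¬Q(z)) ∨ (∀x Q(x))) ∨ ¬(∀u Q(u)))
Push ¬ through the quantifiers and connectives to reach negation normal form:
  (∃z Q(z)) ∧ (∃x ¬Q(x)) ∧ (∀u Q(u))
All bound variables are already distinct, so no renaming is needed.
Extract every quantifier outward, since the variables are now distinct and don't occur free across branches:
  ∃z ∃x ∀u (Q(z) ∧ ¬Q(x) ∧ Q(u))
The quantifier ∀x sits under an odd number of negations (counting the antecedent side of each →), so it flips to ∃x.

existential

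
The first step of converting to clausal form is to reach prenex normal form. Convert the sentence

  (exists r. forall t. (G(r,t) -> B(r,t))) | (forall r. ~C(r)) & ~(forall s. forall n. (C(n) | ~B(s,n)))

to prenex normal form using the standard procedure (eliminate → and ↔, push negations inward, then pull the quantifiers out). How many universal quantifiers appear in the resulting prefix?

First replace A → B with ¬A ∨ B.
  (exists r. forall t. (~G(r,t) | B(r,t))) | (forall r. ~C(r)) & ~(forall s. forall n. (C(n) | ~B(s,n)))
Push ¬ through the quantifiers and connectives to reach negation normal form:
  (exists r. forall t. (~G(r,t) | B(r,t))) | (forall r. ~C(r)) & (exists s. exists n. (~C(n) & B(s,n)))
Rename bound variables to avoid capture: r↦u.
  (exists r. forall t. (~G(r,t) | B(r,t))) | (forall u. ~C(u)) & (exists s. exists n. (~C(n) & B(s,n)))
Finally move all quantifiers to the prefix:
  exists r. forall t. forall u. exists s. exists n. (~G(r,t) | B(r,t) | ~C(u) & ~C(n) & B(s,n))
The prefix is exists r forall t forall u exists s exists n: 2 universal, 3 existential.

2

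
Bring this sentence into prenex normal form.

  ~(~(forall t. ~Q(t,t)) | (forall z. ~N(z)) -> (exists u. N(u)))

exists t. forall z. forall u. ((Q(t,t) | ~N(z)) & ~N(u))

First replace A → B with ¬A ∨ B.
  ~(~(~(forall t. ~Q(t,t)) | (forall z. ~N(z))) | (exists u. N(u)))
Move each ¬ inward, flipping quantifiers it crosses:
  ((exists t. Q(t,t)) | (forall z. ~N(z))) & (forall u. ~N(u))
All bound variables are already distinct, so no renaming is needed.
Extract every quantifier outward, since the variables are now distinct and don't occur free across branches:
  exists t. forall z. forall u. ((Q(t,t) | ~N(z)) & ~N(u))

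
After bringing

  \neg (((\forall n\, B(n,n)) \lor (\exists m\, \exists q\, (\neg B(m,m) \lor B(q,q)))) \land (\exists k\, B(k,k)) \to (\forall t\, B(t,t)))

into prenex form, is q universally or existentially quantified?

existential

Eliminate → and ↔ using ¬ and ∨.
  \neg (\neg (((\forall n\, B(n,n)) \lor (\exists m\, \exists q\, (\neg B(m,m) \lor B(q,q)))) \land (\exists k\, B(k,k))) \lor (\forall t\, B(t,t)))
Push ¬ through the quantifiers and connectives to reach negation normal form:
  ((\forall n\, B(n,n)) \lor (\exists m\, \exists q\, (\neg B(m,m) \lor B(q,q)))) \land (\exists k\, B(k,k)) \land (\exists t\, \neg B(t,t))
All bound variables are already distinct, so no renaming is needed.
Pull the quantifiers to the front (each side's bound variable is not free in the other side):
  \forall n\, \exists m\, \exists q\, \exists k\, \exists t\, ((B(n,n) \lor \neg B(m,m) \lor B(q,q)) \land B(k,k) \land \neg B(t,t))
The quantifier \exists q sits under an even number of negations (counting the antecedent side of each →), so it remains existential.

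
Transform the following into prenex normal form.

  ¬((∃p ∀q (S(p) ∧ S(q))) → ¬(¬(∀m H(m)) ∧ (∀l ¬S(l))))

∃p ∀q ∃m ∀l (S(p) ∧ S(q) ∧ ¬H(m) ∧ ¬S(l))

Eliminate → and ↔ using ¬ and ∨.
  ¬(¬(∃p ∀q (S(p) ∧ S(q))) ∨ ¬(¬(∀m H(m)) ∧ (∀l ¬S(l))))
Move each ¬ inward, flipping quantifiers it crosses:
  (∃p ∀q (S(p) ∧ S(q))) ∧ (∃m ¬H(m)) ∧ (∀l ¬S(l))
Finally move all quantifiers to the prefix:
  ∃p ∀q ∃m ∀l (S(p) ∧ S(q) ∧ ¬H(m) ∧ ¬S(l))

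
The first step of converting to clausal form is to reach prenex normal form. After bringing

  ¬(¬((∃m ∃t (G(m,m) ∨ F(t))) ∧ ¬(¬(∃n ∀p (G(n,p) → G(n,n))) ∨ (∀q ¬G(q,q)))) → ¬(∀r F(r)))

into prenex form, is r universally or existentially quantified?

Rewrite implications/biconditionals: A → B as ¬A ∨ B.
  ¬(¬¬((∃m ∃t (G(m,m) ∨ F(t))) ∧ ¬(¬(∃n ∀p (¬G(n,p) ∨ G(n,n))) ∨ (∀q ¬G(q,q)))) ∨ ¬(∀r F(r)))
Drive negations inward (¬∀x A ≡ ∃x ¬A, ¬∃x A ≡ ∀x ¬A, De Morgan for ∧/∨):
  ((∀m ∀t (¬G(m,m) ∧ ¬F(t))) ∨ (∀n ∃p (G(n,p) ∧ ¬G(n,n))) ∨ (∀q ¬G(q,q))) ∧ (∀r F(r))
All bound variables are already distinct, so no renaming is needed.
Extract every quantifier outward, since the variables are now distinct and don't occur free across branches:
  ∀m ∀t ∀n ∃p ∀q ∀r ((¬G(m,m) ∧ ¬F(t) ∨ G(n,p) ∧ ¬G(n,n) ∨ ¬G(q,q)) ∧ F(r))
The quantifier ∀r sits under an even number of negations (counting the antecedent side of each →), so it remains universal.

universal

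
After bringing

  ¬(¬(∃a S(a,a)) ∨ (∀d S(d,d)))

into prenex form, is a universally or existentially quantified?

existential

Move each ¬ inward, flipping quantifiers it crosses:
  (∃a S(a,a)) ∧ (∃d ¬S(d,d))
All bound variables are already distinct, so no renaming is needed.
Finally move all quantifiers to the prefix:
  ∃a ∃d (S(a,a) ∧ ¬S(d,d))
The quantifier ∃a sits under an even number of negations, so it remains existential.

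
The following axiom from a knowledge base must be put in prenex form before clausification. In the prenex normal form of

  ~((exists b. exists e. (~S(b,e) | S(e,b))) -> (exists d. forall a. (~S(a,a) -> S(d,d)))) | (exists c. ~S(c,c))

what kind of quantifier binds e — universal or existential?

existential

Eliminate → and ↔ using ¬ and ∨.
  ~(~(exists b. exists e. (~S(b,e) | S(e,b))) | (exists d. forall a. (~~S(a,a) | S(d,d)))) | (exists c. ~S(c,c))
Move each ¬ inward, flipping quantifiers it crosses:
  (exists b. exists e. (~S(b,e) | S(e,b))) & (forall d. exists a. (~S(a,a) & ~S(d,d))) | (exists c. ~S(c,c))
All bound variables are already distinct, so no renaming is needed.
Finally move all quantifiers to the prefix:
  exists b. exists e. forall d. exists a. exists c. ((~S(b,e) | S(e,b)) & ~S(a,a) & ~S(d,d) | ~S(c,c))
The quantifier exists e sits under an even number of negations (counting the antecedent side of each →), so it remains existential.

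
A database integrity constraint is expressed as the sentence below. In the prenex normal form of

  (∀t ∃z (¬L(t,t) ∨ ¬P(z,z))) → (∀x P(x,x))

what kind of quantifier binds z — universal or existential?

universal

First replace A → B with ¬A ∨ B.
  ¬(∀t ∃z (¬L(t,t) ∨ ¬P(z,z))) ∨ (∀x P(x,x))
Drive negations inward (¬∀x A ≡ ∃x ¬A, ¬∃x A ≡ ∀x ¬A, De Morgan for ∧/∨):
  (∃t ∀z (L(t,t) ∧ P(z,z))) ∨ (∀x P(x,x))
All bound variables are already distinct, so no renaming is needed.
Finally move all quantifiers to the prefix:
  ∃t ∀z ∀x (L(t,t) ∧ P(z,z) ∨ P(x,x))
The quantifier ∃z sits under an odd number of negations (counting the antecedent side of each →), so it flips to ∀z.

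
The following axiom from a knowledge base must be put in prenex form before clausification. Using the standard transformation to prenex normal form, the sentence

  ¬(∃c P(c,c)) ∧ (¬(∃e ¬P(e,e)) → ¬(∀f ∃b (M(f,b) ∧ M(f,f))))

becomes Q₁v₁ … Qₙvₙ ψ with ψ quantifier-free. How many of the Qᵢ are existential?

2

First replace A → B with ¬A ∨ B.
  ¬(∃c P(c,c)) ∧ (¬¬(∃e ¬P(e,e)) ∨ ¬(∀f ∃b (M(f,b) ∧ M(f,f))))
Push ¬ through the quantifiers and connectives to reach negation normal form:
  (∀c ¬P(c,c)) ∧ ((∃e ¬P(e,e)) ∨ (∃f ∀b (¬M(f,b) ∨ ¬M(f,f))))
Extract every quantifier outward, since the variables are now distinct and don't occur free across branches:
  ∀c ∃e ∃f ∀b (¬P(c,c) ∧ (¬P(e,e) ∨ ¬M(f,b) ∨ ¬M(f,f)))
The prefix is ∀c ∃e ∃f ∀b: 2 universal, 2 existential.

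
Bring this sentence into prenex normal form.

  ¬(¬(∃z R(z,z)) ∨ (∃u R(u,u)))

Move each ¬ inward, flipping quantifiers it crosses:
  (∃z R(z,z)) ∧ (∀u ¬R(u,u))
All bound variables are already distinct, so no renaming is needed.
Finally move all quantifiers to the prefix:
  ∃z ∀u (R(z,z) ∧ ¬R(u,u))

∃z ∀u (R(z,z) ∧ ¬R(u,u))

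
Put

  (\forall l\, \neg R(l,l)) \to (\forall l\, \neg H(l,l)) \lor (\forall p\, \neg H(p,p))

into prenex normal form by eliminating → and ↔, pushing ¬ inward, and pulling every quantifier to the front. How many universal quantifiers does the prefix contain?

Rewrite implications/biconditionals: A → B as ¬A ∨ B.
  \neg (\forall l\, \neg R(l,l)) \lor (\forall l\, \neg H(l,l)) \lor (\forall p\, \neg H(p,p))
Drive negations inward (¬∀x A ≡ ∃x ¬A, ¬∃x A ≡ ∀x ¬A, De Morgan for ∧/∨):
  (\exists l\, R(l,l)) \lor (\forall l\, \neg H(l,l)) \lor (\forall p\, \neg H(p,p))
Standardize variables apart so no two quantifiers bind the same name: l↦b.
  (\exists l\, R(l,l)) \lor (\forall b\, \neg H(b,b)) \lor (\forall p\, \neg H(p,p))
Pull the quantifiers to the front (each side's bound variable is not free in the other side):
  \exists l\, \forall b\, \forall p\, (R(l,l) \lor \neg H(b,b) \lor \neg H(p,p))
The prefix is \exists l \forall b \forall p: 2 universal, 1 existential.

2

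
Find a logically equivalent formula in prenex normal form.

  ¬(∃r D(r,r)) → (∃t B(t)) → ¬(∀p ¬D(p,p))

Rewrite implications/biconditionals: A → B as ¬A ∨ B.
  ¬¬(∃r D(r,r)) ∨ ¬(∃t B(t)) ∨ ¬(∀p ¬D(p,p))
Drive negations inward (¬∀x A ≡ ∃x ¬A, ¬∃x A ≡ ∀x ¬A, De Morgan for ∧/∨):
  (∃r D(r,r)) ∨ (∀t ¬B(t)) ∨ (∃p D(p,p))
All bound variables are already distinct, so no renaming is needed.
Pull the quantifiers to the front (each side's bound variable is not free in the other side):
  ∃r ∀t ∃p (D(r,r) ∨ ¬B(t) ∨ D(p,p))

∃r ∀t ∃p (D(r,r) ∨ ¬B(t) ∨ D(p,p))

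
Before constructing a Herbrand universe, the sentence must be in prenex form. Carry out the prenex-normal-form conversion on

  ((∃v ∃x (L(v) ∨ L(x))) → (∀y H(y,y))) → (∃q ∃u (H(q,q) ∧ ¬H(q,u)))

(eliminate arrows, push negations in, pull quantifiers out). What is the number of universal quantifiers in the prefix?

Rewrite implications/biconditionals: A → B as ¬A ∨ B.
  ¬(¬(∃v ∃x (L(v) ∨ L(x))) ∨ (∀y H(y,y))) ∨ (∃q ∃u (H(q,q) ∧ ¬H(q,u)))
Move each ¬ inward, flipping quantifiers it crosses:
  (∃v ∃x (L(v) ∨ L(x))) ∧ (∃y ¬H(y,y)) ∨ (∃q ∃u (H(q,q) ∧ ¬H(q,u)))
All bound variables are already distinct, so no renaming is needed.
Finally move all quantifiers to the prefix:
  ∃v ∃x ∃y ∃q ∃u ((L(v) ∨ L(x)) ∧ ¬H(y,y) ∨ H(q,q) ∧ ¬H(q,u))
The prefix is ∃v ∃x ∃y ∃q ∃u: 0 universal, 5 existential.

0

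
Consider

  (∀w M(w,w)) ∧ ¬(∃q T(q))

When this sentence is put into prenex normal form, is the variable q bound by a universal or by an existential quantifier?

universal

Move each ¬ inward, flipping quantifiers it crosses:
  (∀w M(w,w)) ∧ (∀q ¬T(q))
Finally move all quantifiers to the prefix:
  ∀w ∀q (M(w,w) ∧ ¬T(q))
The quantifier ∃q sits under an odd number of negations, so it flips to ∀q.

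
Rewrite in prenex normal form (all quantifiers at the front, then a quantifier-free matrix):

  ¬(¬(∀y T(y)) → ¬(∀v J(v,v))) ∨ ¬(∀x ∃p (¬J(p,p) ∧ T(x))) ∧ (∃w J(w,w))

∃y ∀v ∃x ∀p ∃w (¬T(y) ∧ J(v,v) ∨ (J(p,p) ∨ ¬T(x)) ∧ J(w,w))

Eliminate → and ↔ using ¬ and ∨.
  ¬(¬¬(∀y T(y)) ∨ ¬(∀v J(v,v))) ∨ ¬(∀x ∃p (¬J(p,p) ∧ T(x))) ∧ (∃w J(w,w))
Drive negations inward (¬∀x A ≡ ∃x ¬A, ¬∃x A ≡ ∀x ¬A, De Morgan for ∧/∨):
  (∃y ¬T(y)) ∧ (∀v J(v,v)) ∨ (∃x ∀p (J(p,p) ∨ ¬T(x))) ∧ (∃w J(w,w))
Extract every quantifier outward, since the variables are now distinct and don't occur free across branches:
  ∃y ∀v ∃x ∀p ∃w (¬T(y) ∧ J(v,v) ∨ (J(p,p) ∨ ¬T(x)) ∧ J(w,w))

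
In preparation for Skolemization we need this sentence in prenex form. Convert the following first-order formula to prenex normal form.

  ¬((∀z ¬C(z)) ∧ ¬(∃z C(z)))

Move each ¬ inward, flipping quantifiers it crosses:
  (∃z C(z)) ∨ (∃z C(z))
Standardize variables apart so no two quantifiers bind the same name: z↦w1.
  (∃z C(z)) ∨ (∃w1 C(w1))
Pull the quantifiers to the front (each side's bound variable is not free in the other side):
  ∃z ∃w1 (C(z) ∨ C(w1))

∃z ∃w1 (C(z) ∨ C(w1))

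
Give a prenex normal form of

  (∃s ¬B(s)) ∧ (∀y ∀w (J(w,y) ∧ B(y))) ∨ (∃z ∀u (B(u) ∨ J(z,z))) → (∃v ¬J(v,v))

∀s ∃y ∃w ∀z ∃u ∃v ((B(s) ∨ ¬J(w,y) ∨ ¬B(y)) ∧ ¬B(u) ∧ ¬J(z,z) ∨ ¬J(v,v))

First replace A → B with ¬A ∨ B.
  ¬((∃s ¬B(s)) ∧ (∀y ∀w (J(w,y) ∧ B(y))) ∨ (∃z ∀u (B(u) ∨ J(z,z)))) ∨ (∃v ¬J(v,v))
Move each ¬ inward, flipping quantifiers it crosses:
  ((∀s B(s)) ∨ (∃y ∃w (¬J(w,y) ∨ ¬B(y)))) ∧ (∀z ∃u (¬B(u) ∧ ¬J(z,z))) ∨ (∃v ¬J(v,v))
Finally move all quantifiers to the prefix:
  ∀s ∃y ∃w ∀z ∃u ∃v ((B(s) ∨ ¬J(w,y) ∨ ¬B(y)) ∧ ¬B(u) ∧ ¬J(z,z) ∨ ¬J(v,v))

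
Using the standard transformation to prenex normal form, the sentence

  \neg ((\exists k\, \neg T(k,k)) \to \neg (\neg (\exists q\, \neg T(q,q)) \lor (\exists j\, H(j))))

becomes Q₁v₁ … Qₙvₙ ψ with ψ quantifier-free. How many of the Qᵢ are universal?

First replace A → B with ¬A ∨ B.
  \neg (\neg (\exists k\, \neg T(k,k)) \lor \neg (\neg (\exists q\, \neg T(q,q)) \lor (\exists j\, H(j))))
Move each ¬ inward, flipping quantifiers it crosses:
  (\exists k\, \neg T(k,k)) \land ((\forall q\, T(q,q)) \lor (\exists j\, H(j)))
Finally move all quantifiers to the prefix:
  \exists k\, \forall q\, \exists j\, (\neg T(k,k) \land (T(q,q) \lor H(j)))
The prefix is \exists k \forall q \exists j: 1 universal, 2 existential.

1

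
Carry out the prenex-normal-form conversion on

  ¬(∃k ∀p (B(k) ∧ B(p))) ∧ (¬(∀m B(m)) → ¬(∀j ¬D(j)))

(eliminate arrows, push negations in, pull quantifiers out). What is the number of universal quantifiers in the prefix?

2

Eliminate → and ↔ using ¬ and ∨.
  ¬(∃k ∀p (B(k) ∧ B(p))) ∧ (¬¬(∀m B(m)) ∨ ¬(∀j ¬D(j)))
Drive negations inward (¬∀x A ≡ ∃x ¬A, ¬∃x A ≡ ∀x ¬A, De Morgan for ∧/∨):
  (∀k ∃p (¬B(k) ∨ ¬B(p))) ∧ ((∀m B(m)) ∨ (∃j D(j)))
Finally move all quantifiers to the prefix:
  ∀k ∃p ∀m ∃j ((¬B(k) ∨ ¬B(p)) ∧ (B(m) ∨ D(j)))
The prefix is ∀k ∃p ∀m ∃j: 2 universal, 2 existential.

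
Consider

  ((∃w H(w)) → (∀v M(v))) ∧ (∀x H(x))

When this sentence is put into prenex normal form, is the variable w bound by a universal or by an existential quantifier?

universal

Eliminate → and ↔ using ¬ and ∨.
  (¬(∃w H(w)) ∨ (∀v M(v))) ∧ (∀x H(x))
Push ¬ through the quantifiers and connectives to reach negation normal form:
  ((∀w ¬H(w)) ∨ (∀v M(v))) ∧ (∀x H(x))
All bound variables are already distinct, so no renaming is needed.
Pull the quantifiers to the front (each side's bound variable is not free in the other side):
  ∀w ∀v ∀x ((¬H(w) ∨ M(v)) ∧ H(x))
The quantifier ∃w sits under an odd number of negations (counting the antecedent side of each →), so it flips to ∀w.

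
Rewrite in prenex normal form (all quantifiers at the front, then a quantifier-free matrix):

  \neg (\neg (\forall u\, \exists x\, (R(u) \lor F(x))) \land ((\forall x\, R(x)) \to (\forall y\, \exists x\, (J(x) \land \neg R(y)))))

\forall u\, \exists x\, \forall r\, \exists y\, \forall s\, (R(u) \lor F(x) \lor R(r) \land (\neg J(s) \lor R(y)))

Rewrite implications/biconditionals: A → B as ¬A ∨ B.
  \neg (\neg (\forall u\, \exists x\, (R(u) \lor F(x))) \land (\neg (\forall x\, R(x)) \lor (\forall y\, \exists x\, (J(x) \land \neg R(y)))))
Drive negations inward (¬∀x A ≡ ∃x ¬A, ¬∃x A ≡ ∀x ¬A, De Morgan for ∧/∨):
  (\forall u\, \exists x\, (R(u) \lor F(x))) \lor (\forall x\, R(x)) \land (\exists y\, \forall x\, (\neg J(x) \lor R(y)))
Standardize variables apart so no two quantifiers bind the same name: x↦r, x↦s.
  (\forall u\, \exists x\, (R(u) \lor F(x))) \lor (\forall r\, R(r)) \land (\exists y\, \forall s\, (\neg J(s) \lor R(y)))
Pull the quantifiers to the front (each side's bound variable is not free in the other side):
  \forall u\, \exists x\, \forall r\, \exists y\, \forall s\, (R(u) \lor F(x) \lor R(r) \land (\neg J(s) \lor R(y)))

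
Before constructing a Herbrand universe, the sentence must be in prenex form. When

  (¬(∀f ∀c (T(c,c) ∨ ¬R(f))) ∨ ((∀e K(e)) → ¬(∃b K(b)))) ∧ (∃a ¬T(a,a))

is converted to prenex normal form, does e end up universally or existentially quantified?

existential

First replace A → B with ¬A ∨ B.
  (¬(∀f ∀c (T(c,c) ∨ ¬R(f))) ∨ ¬(∀e K(e)) ∨ ¬(∃b K(b))) ∧ (∃a ¬T(a,a))
Push ¬ through the quantifiers and connectives to reach negation normal form:
  ((∃f ∃c (¬T(c,c) ∧ R(f))) ∨ (∃e ¬K(e)) ∨ (∀b ¬K(b))) ∧ (∃a ¬T(a,a))
Extract every quantifier outward, since the variables are now distinct and don't occur free across branches:
  ∃f ∃c ∃e ∀b ∃a ((¬T(c,c) ∧ R(f) ∨ ¬K(e) ∨ ¬K(b)) ∧ ¬T(a,a))
The quantifier ∀e sits under an odd number of negations (counting the antecedent side of each →), so it flips to ∃e.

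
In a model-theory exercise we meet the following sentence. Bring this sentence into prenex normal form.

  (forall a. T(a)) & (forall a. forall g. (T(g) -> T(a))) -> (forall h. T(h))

Rewrite implications/biconditionals: A → B as ¬A ∨ B.
  ~((forall a. T(a)) & (forall a. forall g. (~T(g) | T(a)))) | (forall h. T(h))
Push ¬ through the quantifiers and connectives to reach negation normal form:
  (exists a. ~T(a)) | (exists a. exists g. (T(g) & ~T(a))) | (forall h. T(h))
Standardize variables apart so no two quantifiers bind the same name: a↦u1.
  (exists a. ~T(a)) | (exists u1. exists g. (T(g) & ~T(u1))) | (forall h. T(h))
Finally move all quantifiers to the prefix:
  exists a. exists u1. exists g. forall h. (~T(a) | T(g) & ~T(u1) | T(h))

exists a. exists u1. exists g. forall h. (~T(a) | T(g) & ~T(u1) | T(h))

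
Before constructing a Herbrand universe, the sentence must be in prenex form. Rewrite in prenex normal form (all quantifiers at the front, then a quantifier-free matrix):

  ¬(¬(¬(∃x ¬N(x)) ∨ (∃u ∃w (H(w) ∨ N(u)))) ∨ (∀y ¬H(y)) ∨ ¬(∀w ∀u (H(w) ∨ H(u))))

∀x ∃u ∃w ∃y ∀v1 ∀r ((N(x) ∨ H(w) ∨ N(u)) ∧ H(y) ∧ (H(v1) ∨ H(r)))

Drive negations inward (¬∀x A ≡ ∃x ¬A, ¬∃x A ≡ ∀x ¬A, De Morgan for ∧/∨):
  ((∀x N(x)) ∨ (∃u ∃w (H(w) ∨ N(u)))) ∧ (∃y H(y)) ∧ (∀w ∀u (H(w) ∨ H(u)))
Rename bound variables to avoid capture: w↦v1, u↦r.
  ((∀x N(x)) ∨ (∃u ∃w (H(w) ∨ N(u)))) ∧ (∃y H(y)) ∧ (∀v1 ∀r (H(v1) ∨ H(r)))
Finally move all quantifiers to the prefix:
  ∀x ∃u ∃w ∃y ∀v1 ∀r ((N(x) ∨ H(w) ∨ N(u)) ∧ H(y) ∧ (H(v1) ∨ H(r)))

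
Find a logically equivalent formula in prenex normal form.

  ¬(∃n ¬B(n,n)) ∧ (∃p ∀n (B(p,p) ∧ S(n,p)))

∀n ∃p ∀z (B(n,n) ∧ B(p,p) ∧ S(z,p))

Push ¬ through the quantifiers and connectives to reach negation normal form:
  (∀n B(n,n)) ∧ (∃p ∀n (B(p,p) ∧ S(n,p)))
Rename bound variables to avoid capture: n↦z.
  (∀n B(n,n)) ∧ (∃p ∀z (B(p,p) ∧ S(z,p)))
Pull the quantifiers to the front (each side's bound variable is not free in the other side):
  ∀n ∃p ∀z (B(n,n) ∧ B(p,p) ∧ S(z,p))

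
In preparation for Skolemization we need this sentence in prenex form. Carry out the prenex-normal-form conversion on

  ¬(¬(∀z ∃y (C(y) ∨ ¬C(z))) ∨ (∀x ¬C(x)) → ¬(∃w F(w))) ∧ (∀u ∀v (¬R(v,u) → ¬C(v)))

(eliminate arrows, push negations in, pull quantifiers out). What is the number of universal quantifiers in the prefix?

4

Eliminate → and ↔ using ¬ and ∨.
  ¬(¬(¬(∀z ∃y (C(y) ∨ ¬C(z))) ∨ (∀x ¬C(x))) ∨ ¬(∃w F(w))) ∧ (∀u ∀v (¬¬R(v,u) ∨ ¬C(v)))
Move each ¬ inward, flipping quantifiers it crosses:
  ((∃z ∀y (¬C(y) ∧ C(z))) ∨ (∀x ¬C(x))) ∧ (∃w F(w)) ∧ (∀u ∀v (R(v,u) ∨ ¬C(v)))
All bound variables are already distinct, so no renaming is needed.
Pull the quantifiers to the front (each side's bound variable is not free in the other side):
  ∃z ∀y ∀x ∃w ∀u ∀v ((¬C(y) ∧ C(z) ∨ ¬C(x)) ∧ F(w) ∧ (R(v,u) ∨ ¬C(v)))
The prefix is ∃z ∀y ∀x ∃w ∀u ∀v: 4 universal, 2 existential.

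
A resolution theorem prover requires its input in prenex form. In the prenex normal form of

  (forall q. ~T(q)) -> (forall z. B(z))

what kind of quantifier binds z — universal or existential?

universal

Rewrite implications/biconditionals: A → B as ¬A ∨ B.
  ~(forall q. ~T(q)) | (forall z. B(z))
Drive negations inward (¬∀x A ≡ ∃x ¬A, ¬∃x A ≡ ∀x ¬A, De Morgan for ∧/∨):
  (exists q. T(q)) | (forall z. B(z))
All bound variables are already distinct, so no renaming is needed.
Extract every quantifier outward, since the variables are now distinct and don't occur free across branches:
  exists q. forall z. (T(q) | B(z))
The quantifier forall z sits under an even number of negations (counting the antecedent side of each →), so it remains universal.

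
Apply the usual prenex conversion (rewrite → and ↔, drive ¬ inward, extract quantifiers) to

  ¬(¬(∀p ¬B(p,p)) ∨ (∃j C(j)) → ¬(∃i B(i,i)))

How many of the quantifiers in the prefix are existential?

3

Rewrite implications/biconditionals: A → B as ¬A ∨ B.
  ¬(¬(¬(∀p ¬B(p,p)) ∨ (∃j C(j))) ∨ ¬(∃i B(i,i)))
Push ¬ through the quantifiers and connectives to reach negation normal form:
  ((∃p B(p,p)) ∨ (∃j C(j))) ∧ (∃i B(i,i))
Pull the quantifiers to the front (each side's bound variable is not free in the other side):
  ∃p ∃j ∃i ((B(p,p) ∨ C(j)) ∧ B(i,i))
The prefix is ∃p ∃j ∃i: 0 universal, 3 existential.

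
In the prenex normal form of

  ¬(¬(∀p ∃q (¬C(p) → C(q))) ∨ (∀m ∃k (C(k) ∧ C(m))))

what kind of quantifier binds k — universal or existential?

Rewrite implications/biconditionals: A → B as ¬A ∨ B.
  ¬(¬(∀p ∃q (¬¬C(p) ∨ C(q))) ∨ (∀m ∃k (C(k) ∧ C(m))))
Drive negations inward (¬∀x A ≡ ∃x ¬A, ¬∃x A ≡ ∀x ¬A, De Morgan for ∧/∨):
  (∀p ∃q (C(p) ∨ C(q))) ∧ (∃m ∀k (¬C(k) ∨ ¬C(m)))
Pull the quantifiers to the front (each side's bound variable is not free in the other side):
  ∀p ∃q ∃m ∀k ((C(p) ∨ C(q)) ∧ (¬C(k) ∨ ¬C(m)))
The quantifier ∃k sits under an odd number of negations (counting the antecedent side of each →), so it flips to ∀k.

universal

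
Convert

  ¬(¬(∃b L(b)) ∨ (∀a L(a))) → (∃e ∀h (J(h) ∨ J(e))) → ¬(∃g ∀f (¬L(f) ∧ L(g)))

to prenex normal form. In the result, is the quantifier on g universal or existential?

universal

First replace A → B with ¬A ∨ B.
  ¬¬(¬(∃b L(b)) ∨ (∀a L(a))) ∨ ¬(∃e ∀h (J(h) ∨ J(e))) ∨ ¬(∃g ∀f (¬L(f) ∧ L(g)))
Move each ¬ inward, flipping quantifiers it crosses:
  (∀b ¬L(b)) ∨ (∀a L(a)) ∨ (∀e ∃h (¬J(h) ∧ ¬J(e))) ∨ (∀g ∃f (L(f) ∨ ¬L(g)))
Finally move all quantifiers to the prefix:
  ∀b ∀a ∀e ∃h ∀g ∃f (¬L(b) ∨ L(a) ∨ ¬J(h) ∧ ¬J(e) ∨ L(f) ∨ ¬L(g))
The quantifier ∃g sits under an odd number of negations (counting the antecedent side of each →), so it flips to ∀g.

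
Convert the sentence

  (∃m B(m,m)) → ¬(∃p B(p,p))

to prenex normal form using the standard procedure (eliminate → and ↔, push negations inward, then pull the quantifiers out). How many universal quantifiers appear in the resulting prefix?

Rewrite implications/biconditionals: A → B as ¬A ∨ B.
  ¬(∃m B(m,m)) ∨ ¬(∃p B(p,p))
Move each ¬ inward, flipping quantifiers it crosses:
  (∀m ¬B(m,m)) ∨ (∀p ¬B(p,p))
All bound variables are already distinct, so no renaming is needed.
Extract every quantifier outward, since the variables are now distinct and don't occur free across branches:
  ∀m ∀p (¬B(m,m) ∨ ¬B(p,p))
The prefix is ∀m ∀p: 2 universal, 0 existential.

2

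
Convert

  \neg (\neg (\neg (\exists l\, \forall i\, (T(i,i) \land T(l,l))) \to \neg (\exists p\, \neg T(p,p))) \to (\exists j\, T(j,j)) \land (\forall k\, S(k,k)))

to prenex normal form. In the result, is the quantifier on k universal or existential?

existential

First replace A → B with ¬A ∨ B.
  \neg (\neg \neg (\neg \neg (\exists l\, \forall i\, (T(i,i) \land T(l,l))) \lor \neg (\exists p\, \neg T(p,p))) \lor (\exists j\, T(j,j)) \land (\forall k\, S(k,k)))
Push ¬ through the quantifiers and connectives to reach negation normal form:
  (\forall l\, \exists i\, (\neg T(i,i) \lor \neg T(l,l))) \land (\exists p\, \neg T(p,p)) \land ((\forall j\, \neg T(j,j)) \lor (\exists k\, \neg S(k,k)))
All bound variables are already distinct, so no renaming is needed.
Pull the quantifiers to the front (each side's bound variable is not free in the other side):
  \forall l\, \exists i\, \exists p\, \forall j\, \exists k\, ((\neg T(i,i) \lor \neg T(l,l)) \land \neg T(p,p) \land (\neg T(j,j) \lor \neg S(k,k)))
The quantifier \forall k sits under an odd number of negations (counting the antecedent side of each →), so it flips to \exists k.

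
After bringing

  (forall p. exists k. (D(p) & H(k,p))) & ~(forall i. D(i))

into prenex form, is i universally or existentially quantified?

Move each ¬ inward, flipping quantifiers it crosses:
  (forall p. exists k. (D(p) & H(k,p))) & (exists i. ~D(i))
Finally move all quantifiers to the prefix:
  forall p. exists k. exists i. (D(p) & H(k,p) & ~D(i))
The quantifier forall i sits under an odd number of negations, so it flips to exists i.

existential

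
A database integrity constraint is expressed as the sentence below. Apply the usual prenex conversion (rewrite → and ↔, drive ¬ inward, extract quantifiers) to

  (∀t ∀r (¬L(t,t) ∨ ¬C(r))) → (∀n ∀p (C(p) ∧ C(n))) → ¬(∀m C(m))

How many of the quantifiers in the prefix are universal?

First replace A → B with ¬A ∨ B.
  ¬(∀t ∀r (¬L(t,t) ∨ ¬C(r))) ∨ ¬(∀n ∀p (C(p) ∧ C(n))) ∨ ¬(∀m C(m))
Move each ¬ inward, flipping quantifiers it crosses:
  (∃t ∃r (L(t,t) ∧ C(r))) ∨ (∃n ∃p (¬C(p) ∨ ¬C(n))) ∨ (∃m ¬C(m))
All bound variables are already distinct, so no renaming is needed.
Extract every quantifier outward, since the variables are now distinct and don't occur free across branches:
  ∃t ∃r ∃n ∃p ∃m (L(t,t) ∧ C(r) ∨ ¬C(p) ∨ ¬C(n) ∨ ¬C(m))
The prefix is ∃t ∃r ∃n ∃p ∃m: 0 universal, 5 existential.

0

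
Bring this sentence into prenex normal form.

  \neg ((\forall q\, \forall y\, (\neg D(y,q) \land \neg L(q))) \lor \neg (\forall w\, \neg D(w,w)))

Drive negations inward (¬∀x A ≡ ∃x ¬A, ¬∃x A ≡ ∀x ¬A, De Morgan for ∧/∨):
  (\exists q\, \exists y\, (D(y,q) \lor L(q))) \land (\forall w\, \neg D(w,w))
Finally move all quantifiers to the prefix:
  \exists q\, \exists y\, \forall w\, ((D(y,q) \lor L(q)) \land \neg D(w,w))

\exists q\, \exists y\, \forall w\, ((D(y,q) \lor L(q)) \land \neg D(w,w))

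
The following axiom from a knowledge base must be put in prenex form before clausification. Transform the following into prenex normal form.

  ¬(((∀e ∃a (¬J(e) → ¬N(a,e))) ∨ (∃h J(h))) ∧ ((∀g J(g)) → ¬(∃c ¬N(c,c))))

∃e ∀a ∀h ∀g ∃c (¬J(e) ∧ N(a,e) ∧ ¬J(h) ∨ J(g) ∧ ¬N(c,c))

Eliminate → and ↔ using ¬ and ∨.
  ¬(((∀e ∃a (¬¬J(e) ∨ ¬N(a,e))) ∨ (∃h J(h))) ∧ (¬(∀g J(g)) ∨ ¬(∃c ¬N(c,c))))
Drive negations inward (¬∀x A ≡ ∃x ¬A, ¬∃x A ≡ ∀x ¬A, De Morgan for ∧/∨):
  (∃e ∀a (¬J(e) ∧ N(a,e))) ∧ (∀h ¬J(h)) ∨ (∀g J(g)) ∧ (∃c ¬N(c,c))
Pull the quantifiers to the front (each side's bound variable is not free in the other side):
  ∃e ∀a ∀h ∀g ∃c (¬J(e) ∧ N(a,e) ∧ ¬J(h) ∨ J(g) ∧ ¬N(c,c))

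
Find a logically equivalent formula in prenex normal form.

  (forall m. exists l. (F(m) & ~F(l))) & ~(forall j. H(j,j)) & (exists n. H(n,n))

Drive negations inward (¬∀x A ≡ ∃x ¬A, ¬∃x A ≡ ∀x ¬A, De Morgan for ∧/∨):
  (forall m. exists l. (F(m) & ~F(l))) & (exists j. ~H(j,j)) & (exists n. H(n,n))
Extract every quantifier outward, since the variables are now distinct and don't occur free across branches:
  forall m. exists l. exists j. exists n. (F(m) & ~F(l) & ~H(j,j) & H(n,n))

forall m. exists l. exists j. exists n. (F(m) & ~F(l) & ~H(j,j) & H(n,n))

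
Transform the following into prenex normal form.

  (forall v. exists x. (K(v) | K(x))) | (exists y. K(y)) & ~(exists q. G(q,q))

Drive negations inward (¬∀x A ≡ ∃x ¬A, ¬∃x A ≡ ∀x ¬A, De Morgan for ∧/∨):
  (forall v. exists x. (K(v) | K(x))) | (exists y. K(y)) & (forall q. ~G(q,q))
Extract every quantifier outward, since the variables are now distinct and don't occur free across branches:
  forall v. exists x. exists y. forall q. (K(v) | K(x) | K(y) & ~G(q,q))

forall v. exists x. exists y. forall q. (K(v) | K(x) | K(y) & ~G(q,q))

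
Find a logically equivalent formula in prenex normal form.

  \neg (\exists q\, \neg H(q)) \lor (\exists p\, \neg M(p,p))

Move each ¬ inward, flipping quantifiers it crosses:
  (\forall q\, H(q)) \lor (\exists p\, \neg M(p,p))
All bound variables are already distinct, so no renaming is needed.
Extract every quantifier outward, since the variables are now distinct and don't occur free across branches:
  \forall q\, \exists p\, (H(q) \lor \neg M(p,p))

\forall q\, \exists p\, (H(q) \lor \neg M(p,p))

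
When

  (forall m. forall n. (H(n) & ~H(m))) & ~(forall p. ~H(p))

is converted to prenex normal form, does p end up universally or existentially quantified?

existential

Move each ¬ inward, flipping quantifiers it crosses:
  (forall m. forall n. (H(n) & ~H(m))) & (exists p. H(p))
Finally move all quantifiers to the prefix:
  forall m. forall n. exists p. (H(n) & ~H(m) & H(p))
The quantifier forall p sits under an odd number of negations, so it flips to exists p.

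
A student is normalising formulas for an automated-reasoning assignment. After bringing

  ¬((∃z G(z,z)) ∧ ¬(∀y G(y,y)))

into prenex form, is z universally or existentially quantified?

universal

Drive negations inward (¬∀x A ≡ ∃x ¬A, ¬∃x A ≡ ∀x ¬A, De Morgan for ∧/∨):
  (∀z ¬G(z,z)) ∨ (∀y G(y,y))
All bound variables are already distinct, so no renaming is needed.
Pull the quantifiers to the front (each side's bound variable is not free in the other side):
  ∀z ∀y (¬G(z,z) ∨ G(y,y))
The quantifier ∃z sits under an odd number of negations, so it flips to ∀z.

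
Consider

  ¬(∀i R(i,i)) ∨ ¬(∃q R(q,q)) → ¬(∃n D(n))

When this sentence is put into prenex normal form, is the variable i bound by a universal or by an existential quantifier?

universal

Eliminate → and ↔ using ¬ and ∨.
  ¬(¬(∀i R(i,i)) ∨ ¬(∃q R(q,q))) ∨ ¬(∃n D(n))
Push ¬ through the quantifiers and connectives to reach negation normal form:
  (∀i R(i,i)) ∧ (∃q R(q,q)) ∨ (∀n ¬D(n))
Pull the quantifiers to the front (each side's bound variable is not free in the other side):
  ∀i ∃q ∀n (R(i,i) ∧ R(q,q) ∨ ¬D(n))
The quantifier ∀i sits under an even number of negations (counting the antecedent side of each →), so it remains universal.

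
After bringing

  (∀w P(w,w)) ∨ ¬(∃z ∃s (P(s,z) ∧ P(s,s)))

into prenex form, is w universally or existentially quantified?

Move each ¬ inward, flipping quantifiers it crosses:
  (∀w P(w,w)) ∨ (∀z ∀s (¬P(s,z) ∨ ¬P(s,s)))
All bound variables are already distinct, so no renaming is needed.
Extract every quantifier outward, since the variables are now distinct and don't occur free across branches:
  ∀w ∀z ∀s (P(w,w) ∨ ¬P(s,z) ∨ ¬P(s,s))
The quantifier ∀w sits under an even number of negations, so it remains universal.

universal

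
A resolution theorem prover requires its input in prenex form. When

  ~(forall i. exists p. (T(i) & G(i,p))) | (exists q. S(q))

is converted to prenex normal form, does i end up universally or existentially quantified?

existential

Move each ¬ inward, flipping quantifiers it crosses:
  (exists i. forall p. (~T(i) | ~G(i,p))) | (exists q. S(q))
All bound variables are already distinct, so no renaming is needed.
Pull the quantifiers to the front (each side's bound variable is not free in the other side):
  exists i. forall p. exists q. (~T(i) | ~G(i,p) | S(q))
The quantifier forall i sits under an odd number of negations, so it flips to exists i.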